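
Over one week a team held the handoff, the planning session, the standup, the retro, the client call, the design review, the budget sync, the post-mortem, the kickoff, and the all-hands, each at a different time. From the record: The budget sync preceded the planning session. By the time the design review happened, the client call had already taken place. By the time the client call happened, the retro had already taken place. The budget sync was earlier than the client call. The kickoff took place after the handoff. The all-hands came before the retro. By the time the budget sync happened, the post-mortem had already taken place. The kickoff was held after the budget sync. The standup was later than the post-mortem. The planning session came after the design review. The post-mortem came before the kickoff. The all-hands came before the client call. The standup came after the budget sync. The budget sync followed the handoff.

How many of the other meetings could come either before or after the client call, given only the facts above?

2

Forced before the client call: the all-hands, the budget sync, the handoff, the post-mortem, and the retro; forced after the client call: the design review and the planning session.
That leaves the kickoff and the standup with no forced order relative to the client call — 2.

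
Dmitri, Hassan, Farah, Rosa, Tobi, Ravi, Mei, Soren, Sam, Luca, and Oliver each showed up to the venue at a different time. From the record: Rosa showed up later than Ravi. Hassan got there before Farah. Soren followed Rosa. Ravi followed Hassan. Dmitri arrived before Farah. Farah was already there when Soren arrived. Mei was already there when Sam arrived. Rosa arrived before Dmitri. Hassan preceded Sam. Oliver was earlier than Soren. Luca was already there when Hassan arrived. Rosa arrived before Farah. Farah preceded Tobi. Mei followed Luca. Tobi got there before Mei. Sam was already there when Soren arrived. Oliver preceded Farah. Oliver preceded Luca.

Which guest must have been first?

Oliver

Oliver has a chain of constraints placing them before every other guest, so Oliver must be first.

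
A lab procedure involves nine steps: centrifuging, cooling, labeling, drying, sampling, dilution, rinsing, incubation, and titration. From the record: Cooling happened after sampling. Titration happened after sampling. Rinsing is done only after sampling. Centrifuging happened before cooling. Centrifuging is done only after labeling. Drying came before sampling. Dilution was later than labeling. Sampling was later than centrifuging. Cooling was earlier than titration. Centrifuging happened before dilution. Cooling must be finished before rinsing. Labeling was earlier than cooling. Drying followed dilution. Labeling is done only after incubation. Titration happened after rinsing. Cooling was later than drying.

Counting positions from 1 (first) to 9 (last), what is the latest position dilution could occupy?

4

Dilution must come before cooling, drying, rinsing, sampling, and titration — 5 steps forced after it.
Everything else can be placed before dilution in some valid order, so dilution can sit as late as position 9 − 5 = 4.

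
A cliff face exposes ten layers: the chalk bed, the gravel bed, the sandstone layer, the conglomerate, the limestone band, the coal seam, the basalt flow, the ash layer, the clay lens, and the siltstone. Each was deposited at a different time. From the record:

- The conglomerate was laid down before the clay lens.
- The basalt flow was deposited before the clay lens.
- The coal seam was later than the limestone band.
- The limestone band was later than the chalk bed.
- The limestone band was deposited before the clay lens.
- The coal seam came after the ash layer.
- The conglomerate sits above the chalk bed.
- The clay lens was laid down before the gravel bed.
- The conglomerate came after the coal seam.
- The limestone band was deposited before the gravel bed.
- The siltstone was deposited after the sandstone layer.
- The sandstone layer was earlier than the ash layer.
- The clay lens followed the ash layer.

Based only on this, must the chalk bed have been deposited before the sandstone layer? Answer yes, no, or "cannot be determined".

cannot be determined

No chain of stated constraints runs from the chalk bed to the sandstone layer, and none runs from the sandstone layer to the chalk bed either.
So the relative order of the chalk bed and the sandstone layer is not fixed by the given facts.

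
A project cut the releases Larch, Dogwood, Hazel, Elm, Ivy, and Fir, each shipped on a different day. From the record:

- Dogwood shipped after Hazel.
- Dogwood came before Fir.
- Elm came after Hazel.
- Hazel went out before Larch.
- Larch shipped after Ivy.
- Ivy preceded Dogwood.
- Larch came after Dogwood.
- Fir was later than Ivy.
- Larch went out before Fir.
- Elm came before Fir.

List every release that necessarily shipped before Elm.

Directly stated before Elm: Hazel.

Hazel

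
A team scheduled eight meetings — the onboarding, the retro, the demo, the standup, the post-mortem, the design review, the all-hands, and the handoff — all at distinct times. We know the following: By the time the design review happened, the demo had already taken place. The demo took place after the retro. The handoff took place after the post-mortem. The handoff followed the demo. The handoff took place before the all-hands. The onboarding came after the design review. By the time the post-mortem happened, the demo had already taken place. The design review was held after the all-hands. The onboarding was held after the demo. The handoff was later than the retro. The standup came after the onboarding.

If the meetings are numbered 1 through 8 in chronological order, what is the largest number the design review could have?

The design review must come before the onboarding and the standup — 2 meetings forced after it.
Everything else can be placed before the design review in some valid order, so the design review can sit as late as position 8 − 2 = 6.

6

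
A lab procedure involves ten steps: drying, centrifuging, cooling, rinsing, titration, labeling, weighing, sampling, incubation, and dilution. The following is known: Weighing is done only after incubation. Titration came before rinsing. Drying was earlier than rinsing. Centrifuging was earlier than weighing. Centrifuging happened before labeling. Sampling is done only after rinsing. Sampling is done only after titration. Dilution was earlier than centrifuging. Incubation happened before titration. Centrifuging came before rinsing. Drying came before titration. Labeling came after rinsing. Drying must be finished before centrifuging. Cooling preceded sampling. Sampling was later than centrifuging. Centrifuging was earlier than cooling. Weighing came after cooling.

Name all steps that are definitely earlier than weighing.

Directly stated before weighing: centrifuging, cooling, and incubation.
Dilution reaches weighing via dilution → centrifuging → weighing.
Drying reaches weighing via drying → centrifuging → weighing.
No chain forces titration (or any of the others) ahead of weighing.

centrifuging, cooling, dilution, drying, incubation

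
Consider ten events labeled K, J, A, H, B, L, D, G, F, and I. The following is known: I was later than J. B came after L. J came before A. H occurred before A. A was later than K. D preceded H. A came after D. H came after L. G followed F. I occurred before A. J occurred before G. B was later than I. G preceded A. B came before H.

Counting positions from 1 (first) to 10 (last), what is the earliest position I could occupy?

J must come before I — 1 forced predecessor.
Nothing else is forced ahead of I, so its earliest slot is position 1 + 1 = 2.

2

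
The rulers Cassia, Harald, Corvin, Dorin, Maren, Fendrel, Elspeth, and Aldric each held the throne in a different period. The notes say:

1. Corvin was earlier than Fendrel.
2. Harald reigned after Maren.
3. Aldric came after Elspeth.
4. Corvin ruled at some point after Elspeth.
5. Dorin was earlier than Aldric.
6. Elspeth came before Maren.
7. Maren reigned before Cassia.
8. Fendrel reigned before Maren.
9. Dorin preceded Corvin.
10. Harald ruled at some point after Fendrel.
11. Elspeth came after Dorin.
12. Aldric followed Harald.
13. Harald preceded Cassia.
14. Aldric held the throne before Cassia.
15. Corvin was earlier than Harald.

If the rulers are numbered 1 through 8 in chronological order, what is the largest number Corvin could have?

Corvin must come before Aldric, Cassia, Fendrel, Harald, and Maren — 5 rulers forced after them.
Everything else can be placed before Corvin in some valid order, so Corvin can sit as late as position 8 − 5 = 3.

3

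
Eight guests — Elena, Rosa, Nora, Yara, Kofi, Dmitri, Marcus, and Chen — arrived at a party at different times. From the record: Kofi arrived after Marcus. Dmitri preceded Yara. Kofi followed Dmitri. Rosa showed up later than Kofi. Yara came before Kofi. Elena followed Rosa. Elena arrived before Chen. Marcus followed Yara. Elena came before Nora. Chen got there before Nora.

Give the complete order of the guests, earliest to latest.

Dmitri, Yara, Marcus, Kofi, Rosa, Elena, Chen, Nora

The constraints fix every adjacent pair, so only one ordering works:
Dmitri → Yara → Marcus → Kofi → Rosa → Elena → Chen → Nora.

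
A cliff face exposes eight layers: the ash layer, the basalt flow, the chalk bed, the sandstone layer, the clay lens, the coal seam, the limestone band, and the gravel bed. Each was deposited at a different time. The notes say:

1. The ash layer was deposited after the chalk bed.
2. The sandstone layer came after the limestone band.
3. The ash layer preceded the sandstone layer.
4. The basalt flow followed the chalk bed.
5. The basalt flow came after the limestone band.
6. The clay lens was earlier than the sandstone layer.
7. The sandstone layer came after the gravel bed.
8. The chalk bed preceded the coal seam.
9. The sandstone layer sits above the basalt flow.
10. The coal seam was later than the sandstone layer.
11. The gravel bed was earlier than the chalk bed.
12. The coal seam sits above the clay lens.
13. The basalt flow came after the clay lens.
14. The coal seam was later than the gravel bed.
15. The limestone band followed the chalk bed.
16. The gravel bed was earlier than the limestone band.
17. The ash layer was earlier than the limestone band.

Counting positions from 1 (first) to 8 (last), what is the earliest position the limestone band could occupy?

4

The ash layer, the chalk bed, and the gravel bed must all come before the limestone band — 3 forced predecessors.
Nothing else is forced ahead of the limestone band, so its earliest slot is position 3 + 1 = 4.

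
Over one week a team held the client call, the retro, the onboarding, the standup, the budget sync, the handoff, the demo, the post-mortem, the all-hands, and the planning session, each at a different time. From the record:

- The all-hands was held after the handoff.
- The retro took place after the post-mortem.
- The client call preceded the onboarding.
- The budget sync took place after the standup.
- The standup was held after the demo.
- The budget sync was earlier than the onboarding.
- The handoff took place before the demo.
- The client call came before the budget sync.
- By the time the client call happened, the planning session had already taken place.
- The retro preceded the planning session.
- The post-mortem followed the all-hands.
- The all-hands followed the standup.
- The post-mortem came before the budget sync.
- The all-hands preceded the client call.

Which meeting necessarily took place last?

the onboarding

Every other meeting has a chain of constraints placing it before the onboarding, so the onboarding is last.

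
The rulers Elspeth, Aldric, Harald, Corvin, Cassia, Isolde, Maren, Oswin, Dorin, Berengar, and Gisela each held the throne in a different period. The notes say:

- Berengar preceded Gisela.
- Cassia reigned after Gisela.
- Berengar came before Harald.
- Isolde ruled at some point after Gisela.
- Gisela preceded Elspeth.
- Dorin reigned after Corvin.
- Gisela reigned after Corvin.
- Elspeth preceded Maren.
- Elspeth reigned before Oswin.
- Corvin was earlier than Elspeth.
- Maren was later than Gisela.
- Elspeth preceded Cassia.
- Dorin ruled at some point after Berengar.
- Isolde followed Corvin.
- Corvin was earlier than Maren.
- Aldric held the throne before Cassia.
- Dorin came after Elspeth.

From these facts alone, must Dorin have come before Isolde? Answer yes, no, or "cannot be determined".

No chain of stated constraints runs from Dorin to Isolde, and none runs from Isolde to Dorin either.
So the relative order of Dorin and Isolde is not fixed by the given facts.

cannot be determined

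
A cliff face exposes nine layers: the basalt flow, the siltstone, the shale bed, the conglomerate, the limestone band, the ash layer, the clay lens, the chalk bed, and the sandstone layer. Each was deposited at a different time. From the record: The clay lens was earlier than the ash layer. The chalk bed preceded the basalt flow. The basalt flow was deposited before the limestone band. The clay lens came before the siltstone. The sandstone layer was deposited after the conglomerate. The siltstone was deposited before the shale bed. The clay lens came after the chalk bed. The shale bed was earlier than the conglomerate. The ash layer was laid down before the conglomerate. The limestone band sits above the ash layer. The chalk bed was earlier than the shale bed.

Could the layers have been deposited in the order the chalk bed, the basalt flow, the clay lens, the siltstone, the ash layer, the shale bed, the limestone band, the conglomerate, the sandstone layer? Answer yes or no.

yes

Check each stated constraint against the proposed order — e.g. the chalk bed is ahead of the shale bed; the basalt flow is ahead of the limestone band. Every pair is in the required order; nothing is violated.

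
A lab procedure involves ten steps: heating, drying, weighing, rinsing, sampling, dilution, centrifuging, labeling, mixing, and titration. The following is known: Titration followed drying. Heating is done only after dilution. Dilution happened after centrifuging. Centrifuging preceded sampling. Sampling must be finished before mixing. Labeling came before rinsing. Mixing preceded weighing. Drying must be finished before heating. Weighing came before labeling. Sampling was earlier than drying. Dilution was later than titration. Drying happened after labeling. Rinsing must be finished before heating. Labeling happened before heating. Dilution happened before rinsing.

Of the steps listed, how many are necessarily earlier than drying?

5

Directly stated before drying: labeling and sampling.
Centrifuging reaches drying via centrifuging → sampling → drying.
Mixing reaches drying via mixing → weighing → labeling → drying.
Weighing reaches drying via weighing → labeling → drying.
No chain forces heating (or any of the others) ahead of drying.
That's centrifuging, labeling, mixing, sampling, and weighing — 5 in all.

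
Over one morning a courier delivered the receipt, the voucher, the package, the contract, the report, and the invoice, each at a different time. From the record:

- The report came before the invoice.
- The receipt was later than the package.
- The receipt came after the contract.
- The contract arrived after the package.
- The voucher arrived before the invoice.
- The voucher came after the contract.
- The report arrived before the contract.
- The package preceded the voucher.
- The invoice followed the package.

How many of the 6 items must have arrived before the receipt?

Directly stated before the receipt: the contract and the package.
The report reaches the receipt via the report → the contract → the receipt.
No chain forces the invoice (or any of the others) ahead of the receipt.
That's the contract, the package, and the report — 3 in all.

3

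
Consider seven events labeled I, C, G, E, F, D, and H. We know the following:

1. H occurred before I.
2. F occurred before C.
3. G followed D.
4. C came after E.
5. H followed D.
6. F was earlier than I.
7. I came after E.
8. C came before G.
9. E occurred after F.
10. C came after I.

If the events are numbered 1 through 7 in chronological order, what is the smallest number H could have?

D must come before H — 1 forced predecessor.
Nothing else is forced ahead of H, so its earliest slot is position 1 + 1 = 2.

2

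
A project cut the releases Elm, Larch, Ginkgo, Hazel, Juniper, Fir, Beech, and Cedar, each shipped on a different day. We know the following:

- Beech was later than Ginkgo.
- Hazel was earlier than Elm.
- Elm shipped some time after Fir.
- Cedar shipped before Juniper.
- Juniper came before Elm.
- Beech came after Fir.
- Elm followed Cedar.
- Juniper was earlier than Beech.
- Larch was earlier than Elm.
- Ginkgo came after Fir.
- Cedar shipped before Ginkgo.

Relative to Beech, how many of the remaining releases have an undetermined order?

3

Forced before Beech: Cedar, Fir, Ginkgo, and Juniper.
That leaves Elm, Hazel, and Larch with no forced order relative to Beech — 3.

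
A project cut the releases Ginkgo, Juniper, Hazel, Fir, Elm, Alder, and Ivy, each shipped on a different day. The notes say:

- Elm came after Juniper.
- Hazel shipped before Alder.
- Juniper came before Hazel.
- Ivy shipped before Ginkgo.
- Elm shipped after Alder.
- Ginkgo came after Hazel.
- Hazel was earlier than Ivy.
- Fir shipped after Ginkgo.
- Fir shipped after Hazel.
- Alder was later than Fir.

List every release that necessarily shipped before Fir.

Directly stated before Fir: Ginkgo and Hazel.
Ivy reaches Fir via Ivy → Ginkgo → Fir.
Juniper reaches Fir via Juniper → Hazel → Fir.

Ginkgo, Hazel, Ivy, Juniper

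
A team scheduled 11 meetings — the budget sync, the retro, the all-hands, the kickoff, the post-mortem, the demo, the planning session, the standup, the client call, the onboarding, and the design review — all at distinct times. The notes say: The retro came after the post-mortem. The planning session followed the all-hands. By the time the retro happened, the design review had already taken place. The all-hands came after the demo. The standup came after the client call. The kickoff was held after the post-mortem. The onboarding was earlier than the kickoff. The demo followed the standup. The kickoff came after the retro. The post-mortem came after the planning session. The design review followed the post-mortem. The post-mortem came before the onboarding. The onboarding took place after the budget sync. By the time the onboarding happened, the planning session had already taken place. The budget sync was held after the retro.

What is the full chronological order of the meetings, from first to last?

the client call, the standup, the demo, the all-hands, the planning session, the post-mortem, the design review, the retro, the budget sync, the onboarding, the kickoff

The constraints fix every adjacent pair, so only one ordering works:
the client call → the standup → the demo → the all-hands → the planning session → the post-mortem → the design review → the retro → the budget sync → the onboarding → the kickoff.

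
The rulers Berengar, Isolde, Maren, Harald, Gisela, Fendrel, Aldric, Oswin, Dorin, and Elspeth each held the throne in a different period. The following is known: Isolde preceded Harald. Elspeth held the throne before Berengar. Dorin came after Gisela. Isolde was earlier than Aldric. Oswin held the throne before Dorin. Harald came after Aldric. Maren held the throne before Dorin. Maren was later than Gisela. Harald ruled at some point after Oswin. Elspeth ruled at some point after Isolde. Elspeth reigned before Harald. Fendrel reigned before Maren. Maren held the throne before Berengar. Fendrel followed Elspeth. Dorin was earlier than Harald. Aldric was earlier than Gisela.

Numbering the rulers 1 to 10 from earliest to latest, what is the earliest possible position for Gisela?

3

Aldric and Isolde must both come before Gisela — 2 forced predecessors.
Nothing else is forced ahead of Gisela, so their earliest slot is position 2 + 1 = 3.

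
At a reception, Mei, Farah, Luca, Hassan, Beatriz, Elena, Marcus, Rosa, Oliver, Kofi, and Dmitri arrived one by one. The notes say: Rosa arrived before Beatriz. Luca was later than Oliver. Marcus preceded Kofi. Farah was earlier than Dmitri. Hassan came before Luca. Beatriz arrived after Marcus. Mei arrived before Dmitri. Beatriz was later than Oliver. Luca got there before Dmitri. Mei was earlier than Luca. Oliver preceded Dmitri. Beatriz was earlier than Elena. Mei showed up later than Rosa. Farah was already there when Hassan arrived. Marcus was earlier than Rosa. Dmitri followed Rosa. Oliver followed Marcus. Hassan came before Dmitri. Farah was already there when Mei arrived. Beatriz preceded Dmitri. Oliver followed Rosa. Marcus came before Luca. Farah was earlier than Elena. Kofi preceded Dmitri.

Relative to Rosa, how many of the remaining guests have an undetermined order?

Forced before Rosa: Marcus; forced after Rosa: Beatriz, Dmitri, Elena, Luca, Mei, and Oliver.
That leaves Farah, Hassan, and Kofi with no forced order relative to Rosa — 3.

3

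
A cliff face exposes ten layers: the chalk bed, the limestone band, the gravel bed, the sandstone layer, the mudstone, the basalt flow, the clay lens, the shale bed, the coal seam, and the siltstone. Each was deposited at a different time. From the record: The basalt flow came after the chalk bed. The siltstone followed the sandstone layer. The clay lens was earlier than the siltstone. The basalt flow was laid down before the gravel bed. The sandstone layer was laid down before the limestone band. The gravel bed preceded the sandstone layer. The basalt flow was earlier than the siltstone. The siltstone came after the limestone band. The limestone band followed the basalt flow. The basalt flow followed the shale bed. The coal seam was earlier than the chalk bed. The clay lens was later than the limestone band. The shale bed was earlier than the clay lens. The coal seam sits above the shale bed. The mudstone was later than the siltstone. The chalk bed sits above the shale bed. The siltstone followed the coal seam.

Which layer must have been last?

Every other layer has a chain of constraints placing it before the mudstone, so the mudstone is last.

the mudstone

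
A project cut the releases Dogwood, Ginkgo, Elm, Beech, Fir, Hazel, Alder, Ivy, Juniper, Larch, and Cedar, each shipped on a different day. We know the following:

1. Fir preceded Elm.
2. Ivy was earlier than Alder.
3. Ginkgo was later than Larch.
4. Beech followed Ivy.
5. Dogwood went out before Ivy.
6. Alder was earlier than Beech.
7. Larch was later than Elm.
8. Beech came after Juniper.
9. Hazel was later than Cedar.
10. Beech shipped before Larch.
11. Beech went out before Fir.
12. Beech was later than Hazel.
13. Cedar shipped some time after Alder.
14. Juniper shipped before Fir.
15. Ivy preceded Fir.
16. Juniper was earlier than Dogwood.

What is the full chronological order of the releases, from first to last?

The constraints fix every adjacent pair, so only one ordering works:
Juniper → Dogwood → Ivy → Alder → Cedar → Hazel → Beech → Fir → Elm → Larch → Ginkgo.

Juniper, Dogwood, Ivy, Alder, Cedar, Hazel, Beech, Fir, Elm, Larch, Ginkgo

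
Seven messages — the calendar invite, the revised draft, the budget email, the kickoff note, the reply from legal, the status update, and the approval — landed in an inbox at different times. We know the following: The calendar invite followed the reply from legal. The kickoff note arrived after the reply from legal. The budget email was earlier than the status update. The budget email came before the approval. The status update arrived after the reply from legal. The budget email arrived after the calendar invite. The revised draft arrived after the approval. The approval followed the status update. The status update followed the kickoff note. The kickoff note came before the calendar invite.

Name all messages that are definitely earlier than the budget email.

Directly stated before the budget email: the calendar invite.
The kickoff note reaches the budget email via the kickoff note → the calendar invite → the budget email.
The reply from legal reaches the budget email via the reply from legal → the calendar invite → the budget email.
No chain forces the revised draft (or any of the others) ahead of the budget email.

the calendar invite, the kickoff note, the reply from legal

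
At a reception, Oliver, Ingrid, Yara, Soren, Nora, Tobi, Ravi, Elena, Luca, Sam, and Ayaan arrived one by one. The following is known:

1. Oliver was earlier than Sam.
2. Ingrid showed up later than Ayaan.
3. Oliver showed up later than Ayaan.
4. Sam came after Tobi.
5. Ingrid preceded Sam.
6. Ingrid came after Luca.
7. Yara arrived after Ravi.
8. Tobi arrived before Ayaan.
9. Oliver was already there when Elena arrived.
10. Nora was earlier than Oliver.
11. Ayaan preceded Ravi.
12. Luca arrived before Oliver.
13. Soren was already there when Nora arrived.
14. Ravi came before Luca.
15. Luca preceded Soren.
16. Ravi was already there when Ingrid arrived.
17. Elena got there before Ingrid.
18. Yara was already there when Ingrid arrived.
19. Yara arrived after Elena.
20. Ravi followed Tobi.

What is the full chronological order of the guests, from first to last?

The constraints fix every adjacent pair, so only one ordering works:
Tobi → Ayaan → Ravi → Luca → Soren → Nora → Oliver → Elena → Yara → Ingrid → Sam.

Tobi, Ayaan, Ravi, Luca, Soren, Nora, Oliver, Elena, Yara, Ingrid, Sam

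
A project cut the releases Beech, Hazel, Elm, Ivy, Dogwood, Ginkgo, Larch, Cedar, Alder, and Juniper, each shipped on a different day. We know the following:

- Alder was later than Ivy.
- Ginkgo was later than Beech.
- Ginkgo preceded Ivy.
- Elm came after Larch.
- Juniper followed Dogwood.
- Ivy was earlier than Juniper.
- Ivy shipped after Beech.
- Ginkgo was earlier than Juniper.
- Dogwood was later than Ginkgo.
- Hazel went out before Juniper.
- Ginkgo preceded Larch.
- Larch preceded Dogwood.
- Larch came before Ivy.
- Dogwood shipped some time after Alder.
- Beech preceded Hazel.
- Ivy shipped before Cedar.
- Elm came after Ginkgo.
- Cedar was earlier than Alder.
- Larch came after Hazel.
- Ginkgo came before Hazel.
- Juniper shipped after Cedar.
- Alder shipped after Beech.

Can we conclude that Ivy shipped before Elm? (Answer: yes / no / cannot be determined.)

No chain of stated constraints runs from Ivy to Elm, and none runs from Elm to Ivy either.
So the relative order of Ivy and Elm is not fixed by the given facts.

cannot be determined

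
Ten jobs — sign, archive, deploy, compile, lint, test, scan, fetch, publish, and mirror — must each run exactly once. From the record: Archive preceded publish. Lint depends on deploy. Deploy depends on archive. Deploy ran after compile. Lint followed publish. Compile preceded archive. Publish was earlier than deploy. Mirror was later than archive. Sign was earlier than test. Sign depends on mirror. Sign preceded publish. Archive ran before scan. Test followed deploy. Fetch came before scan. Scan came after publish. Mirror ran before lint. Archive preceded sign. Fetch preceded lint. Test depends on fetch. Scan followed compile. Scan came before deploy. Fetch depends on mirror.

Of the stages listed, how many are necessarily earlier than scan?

Directly stated before scan: archive, compile, fetch, and publish.
Mirror reaches scan via mirror → fetch → scan.
Sign reaches scan via sign → publish → scan.
No chain forces lint (or any of the others) ahead of scan.
That's archive, compile, fetch, mirror, publish, and sign — 6 in all.

6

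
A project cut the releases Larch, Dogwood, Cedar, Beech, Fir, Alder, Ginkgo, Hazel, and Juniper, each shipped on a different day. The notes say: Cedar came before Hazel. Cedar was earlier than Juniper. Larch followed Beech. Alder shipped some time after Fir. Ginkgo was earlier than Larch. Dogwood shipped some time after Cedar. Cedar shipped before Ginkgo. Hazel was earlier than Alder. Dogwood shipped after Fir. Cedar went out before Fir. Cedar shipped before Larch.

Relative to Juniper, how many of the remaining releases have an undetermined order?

7

Forced before Juniper: Cedar.
That leaves Alder, Beech, Dogwood, Fir, Ginkgo, Hazel, and Larch with no forced order relative to Juniper — 7.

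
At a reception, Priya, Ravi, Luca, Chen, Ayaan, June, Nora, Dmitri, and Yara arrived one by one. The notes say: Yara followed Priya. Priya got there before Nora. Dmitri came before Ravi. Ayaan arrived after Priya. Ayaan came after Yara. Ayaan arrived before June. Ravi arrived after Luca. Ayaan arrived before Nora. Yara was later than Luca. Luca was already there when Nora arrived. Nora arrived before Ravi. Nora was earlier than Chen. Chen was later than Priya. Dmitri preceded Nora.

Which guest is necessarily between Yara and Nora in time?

Tracing the constraints gives Yara → Ayaan → Nora, so Ayaan sits after Yara and before Nora.
No other guest is forced both after Yara and before Nora.

Ayaan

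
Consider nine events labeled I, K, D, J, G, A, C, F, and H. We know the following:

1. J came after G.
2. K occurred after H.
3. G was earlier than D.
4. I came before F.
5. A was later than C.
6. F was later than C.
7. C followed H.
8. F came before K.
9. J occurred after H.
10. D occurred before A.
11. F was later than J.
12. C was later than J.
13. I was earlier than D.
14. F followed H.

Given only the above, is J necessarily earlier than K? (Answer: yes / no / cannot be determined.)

yes

Chain the constraints: J → F → K. Each link is directly stated, so J comes before K.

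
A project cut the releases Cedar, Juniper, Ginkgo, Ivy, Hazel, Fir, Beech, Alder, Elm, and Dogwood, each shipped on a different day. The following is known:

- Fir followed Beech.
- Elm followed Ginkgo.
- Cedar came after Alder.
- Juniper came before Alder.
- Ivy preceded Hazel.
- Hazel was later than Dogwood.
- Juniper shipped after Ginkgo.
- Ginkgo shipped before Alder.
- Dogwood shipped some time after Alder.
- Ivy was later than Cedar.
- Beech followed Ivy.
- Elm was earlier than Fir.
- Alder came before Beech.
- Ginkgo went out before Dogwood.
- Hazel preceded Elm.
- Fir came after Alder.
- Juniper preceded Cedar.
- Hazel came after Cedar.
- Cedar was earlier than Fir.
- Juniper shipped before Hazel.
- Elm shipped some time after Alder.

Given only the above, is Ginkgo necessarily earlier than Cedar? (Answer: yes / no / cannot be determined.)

yes

Chain the constraints: Ginkgo → Alder → Cedar. Each link is directly stated, so Ginkgo comes before Cedar.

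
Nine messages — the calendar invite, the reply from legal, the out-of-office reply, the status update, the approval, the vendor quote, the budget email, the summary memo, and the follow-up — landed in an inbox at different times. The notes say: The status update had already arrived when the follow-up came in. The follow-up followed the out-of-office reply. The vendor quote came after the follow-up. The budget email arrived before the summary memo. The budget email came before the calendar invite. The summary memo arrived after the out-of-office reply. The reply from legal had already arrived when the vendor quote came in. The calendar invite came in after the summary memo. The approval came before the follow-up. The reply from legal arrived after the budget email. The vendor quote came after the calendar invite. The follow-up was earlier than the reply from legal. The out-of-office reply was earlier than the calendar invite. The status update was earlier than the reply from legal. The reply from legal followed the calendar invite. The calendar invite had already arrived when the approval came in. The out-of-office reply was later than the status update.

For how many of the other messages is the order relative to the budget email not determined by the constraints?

Forced after the budget email: the approval, the calendar invite, the follow-up, the reply from legal, the summary memo, and the vendor quote.
That leaves the out-of-office reply and the status update with no forced order relative to the budget email — 2.

2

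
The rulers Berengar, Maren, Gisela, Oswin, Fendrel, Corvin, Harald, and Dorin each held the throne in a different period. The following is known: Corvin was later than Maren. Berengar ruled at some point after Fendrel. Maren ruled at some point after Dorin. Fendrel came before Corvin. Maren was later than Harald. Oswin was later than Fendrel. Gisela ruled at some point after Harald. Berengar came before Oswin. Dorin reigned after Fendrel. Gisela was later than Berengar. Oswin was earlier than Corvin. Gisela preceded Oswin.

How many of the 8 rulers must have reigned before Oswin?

4

Directly stated before Oswin: Berengar, Fendrel, and Gisela.
Harald reaches Oswin via Harald → Gisela → Oswin.
No chain forces Corvin (or any of the others) ahead of Oswin.
That's Berengar, Fendrel, Gisela, and Harald — 4 in all.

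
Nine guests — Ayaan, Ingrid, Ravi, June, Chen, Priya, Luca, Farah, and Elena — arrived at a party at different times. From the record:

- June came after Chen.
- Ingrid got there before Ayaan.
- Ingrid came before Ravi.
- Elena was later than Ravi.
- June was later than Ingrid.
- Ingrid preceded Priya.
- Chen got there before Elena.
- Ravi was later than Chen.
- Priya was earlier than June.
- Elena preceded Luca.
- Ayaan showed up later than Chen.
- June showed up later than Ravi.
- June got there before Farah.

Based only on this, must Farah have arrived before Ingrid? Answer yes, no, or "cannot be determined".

Tracing the constraints gives Ingrid → June → Farah, so Ingrid must come before Farah.
That means Farah cannot be before Ingrid.

no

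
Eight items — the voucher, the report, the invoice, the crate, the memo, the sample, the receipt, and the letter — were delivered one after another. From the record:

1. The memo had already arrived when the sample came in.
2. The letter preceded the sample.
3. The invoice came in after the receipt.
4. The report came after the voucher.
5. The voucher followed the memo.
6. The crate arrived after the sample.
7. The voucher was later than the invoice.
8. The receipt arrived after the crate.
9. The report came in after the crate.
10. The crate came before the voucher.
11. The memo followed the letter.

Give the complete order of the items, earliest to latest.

The constraints fix every adjacent pair, so only one ordering works:
the letter → the memo → the sample → the crate → the receipt → the invoice → the voucher → the report.

the letter, the memo, the sample, the crate, the receipt, the invoice, the voucher, the report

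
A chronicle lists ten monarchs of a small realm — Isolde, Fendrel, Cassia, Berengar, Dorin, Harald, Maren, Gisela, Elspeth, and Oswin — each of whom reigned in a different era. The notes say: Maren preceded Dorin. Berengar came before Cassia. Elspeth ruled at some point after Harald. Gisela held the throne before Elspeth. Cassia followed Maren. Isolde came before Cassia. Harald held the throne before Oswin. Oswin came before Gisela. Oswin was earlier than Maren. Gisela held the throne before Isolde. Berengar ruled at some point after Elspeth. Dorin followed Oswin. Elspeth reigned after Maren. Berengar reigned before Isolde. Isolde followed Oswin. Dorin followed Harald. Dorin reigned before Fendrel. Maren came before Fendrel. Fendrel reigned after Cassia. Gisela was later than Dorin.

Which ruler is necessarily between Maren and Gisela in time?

Dorin

Tracing the constraints gives Maren → Dorin → Gisela, so Dorin sits after Maren and before Gisela.
No other ruler is forced both after Maren and before Gisela.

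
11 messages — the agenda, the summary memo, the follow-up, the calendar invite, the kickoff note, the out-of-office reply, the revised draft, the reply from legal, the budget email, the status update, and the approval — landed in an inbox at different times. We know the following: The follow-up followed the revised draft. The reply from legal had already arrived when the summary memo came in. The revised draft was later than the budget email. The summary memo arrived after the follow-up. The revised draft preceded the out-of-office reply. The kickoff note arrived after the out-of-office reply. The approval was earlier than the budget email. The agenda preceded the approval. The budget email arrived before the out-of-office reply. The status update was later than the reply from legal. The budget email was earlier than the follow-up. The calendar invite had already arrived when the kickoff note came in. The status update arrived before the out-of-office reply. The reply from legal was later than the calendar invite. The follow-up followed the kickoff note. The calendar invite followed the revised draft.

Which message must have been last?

the summary memo

Every other message has a chain of constraints placing it before the summary memo, so the summary memo is last.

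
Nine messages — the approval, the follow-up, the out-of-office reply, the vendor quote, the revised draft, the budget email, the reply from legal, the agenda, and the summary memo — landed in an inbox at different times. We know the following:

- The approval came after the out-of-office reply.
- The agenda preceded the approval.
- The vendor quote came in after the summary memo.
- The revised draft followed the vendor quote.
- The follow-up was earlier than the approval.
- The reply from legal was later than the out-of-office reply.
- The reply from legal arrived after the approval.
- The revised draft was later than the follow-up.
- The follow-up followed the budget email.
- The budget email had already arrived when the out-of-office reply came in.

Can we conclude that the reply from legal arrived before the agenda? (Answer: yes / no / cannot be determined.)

no

Tracing the constraints gives the agenda → the approval → the reply from legal, so the agenda must come before the reply from legal.
That means the reply from legal cannot be before the agenda.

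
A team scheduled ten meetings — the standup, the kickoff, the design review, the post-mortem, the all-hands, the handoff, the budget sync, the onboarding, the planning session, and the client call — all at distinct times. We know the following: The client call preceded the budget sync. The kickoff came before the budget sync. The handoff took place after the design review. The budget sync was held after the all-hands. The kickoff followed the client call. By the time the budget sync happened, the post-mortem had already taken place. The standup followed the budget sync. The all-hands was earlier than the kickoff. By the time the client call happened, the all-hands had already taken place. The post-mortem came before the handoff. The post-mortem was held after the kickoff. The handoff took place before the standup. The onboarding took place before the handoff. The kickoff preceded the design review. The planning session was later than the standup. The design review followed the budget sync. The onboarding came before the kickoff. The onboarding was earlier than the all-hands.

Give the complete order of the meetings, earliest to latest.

The constraints fix every adjacent pair, so only one ordering works:
the onboarding → the all-hands → the client call → the kickoff → the post-mortem → the budget sync → the design review → the handoff → the standup → the planning session.

the onboarding, the all-hands, the client call, the kickoff, the post-mortem, the budget sync, the design review, the handoff, the standup, the planning session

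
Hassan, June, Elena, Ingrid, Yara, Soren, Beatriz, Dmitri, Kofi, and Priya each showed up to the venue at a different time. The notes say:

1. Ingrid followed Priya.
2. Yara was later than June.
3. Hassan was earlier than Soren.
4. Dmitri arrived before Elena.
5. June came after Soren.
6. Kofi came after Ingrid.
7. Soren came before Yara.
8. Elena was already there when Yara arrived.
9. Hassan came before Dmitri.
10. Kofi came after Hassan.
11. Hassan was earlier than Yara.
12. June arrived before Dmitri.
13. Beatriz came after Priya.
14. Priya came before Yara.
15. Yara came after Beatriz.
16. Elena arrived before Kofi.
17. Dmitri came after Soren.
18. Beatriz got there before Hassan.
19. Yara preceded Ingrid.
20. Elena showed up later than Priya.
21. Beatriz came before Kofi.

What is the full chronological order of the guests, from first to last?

The constraints fix every adjacent pair, so only one ordering works:
Priya → Beatriz → Hassan → Soren → June → Dmitri → Elena → Yara → Ingrid → Kofi.

Priya, Beatriz, Hassan, Soren, June, Dmitri, Elena, Yara, Ingrid, Kofi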